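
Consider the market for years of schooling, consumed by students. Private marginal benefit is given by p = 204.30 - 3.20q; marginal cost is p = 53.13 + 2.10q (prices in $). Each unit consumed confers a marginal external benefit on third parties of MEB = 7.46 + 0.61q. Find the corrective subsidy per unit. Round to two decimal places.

Social marginal benefit = demand + MEB = 211.76 - 2.59q.
Set SMB = MC: 211.76 - 2.59q = 53.13 + 2.10q → q* = 33.8230.
The Pigouvian subsidy equals MEB at q*: 7.46 + 0.61×33.8230 = 28.0920.

subsidy = $28.09 per unit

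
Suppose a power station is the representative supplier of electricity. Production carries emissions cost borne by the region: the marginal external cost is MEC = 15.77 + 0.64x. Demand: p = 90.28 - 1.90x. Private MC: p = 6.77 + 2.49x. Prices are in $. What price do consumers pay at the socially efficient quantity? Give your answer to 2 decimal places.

P = $64.69

Social marginal cost = private MC + MEC = 22.54 + 3.13x.
Set SMC = demand: 22.54 + 3.13x = 90.28 - 1.90x → x* = 13.4672.
Consumer price on the demand curve at x*: 90.28 − 1.90×13.4672 = 64.6923.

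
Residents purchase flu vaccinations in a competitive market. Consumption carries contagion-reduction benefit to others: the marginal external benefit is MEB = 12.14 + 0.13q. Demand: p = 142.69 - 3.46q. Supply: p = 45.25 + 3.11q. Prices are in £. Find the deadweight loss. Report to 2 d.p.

DWL = £15.37

Market equilibrium (private): 45.25 + 3.11q = 142.69 - 3.46q → q_m = 14.8311.
Social marginal benefit = demand + MEB = 154.83 - 3.33q.
Set SMB = MC: 154.83 - 3.33q = 45.25 + 3.11q → q* = 17.0155.
Between q* and q_m the wedge SMB − MC runs linearly from 0 to MEB(q_m), so the loss is a triangle.
DWL = ½ × 2.1844 × 14.0680 = 15.3651.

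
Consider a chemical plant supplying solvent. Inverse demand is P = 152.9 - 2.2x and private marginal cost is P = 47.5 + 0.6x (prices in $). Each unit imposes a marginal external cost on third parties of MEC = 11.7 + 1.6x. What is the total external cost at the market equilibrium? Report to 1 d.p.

$1574.0

Market equilibrium (private): 47.5 + 0.6x = 152.9 - 2.2x → x_m = 37.6429.
Total external cost = ∫₀^{x_m} (11.7 + 1.6x) dx = 11.7×37.6429 + ½×1.6×37.6429² = 1574.0123.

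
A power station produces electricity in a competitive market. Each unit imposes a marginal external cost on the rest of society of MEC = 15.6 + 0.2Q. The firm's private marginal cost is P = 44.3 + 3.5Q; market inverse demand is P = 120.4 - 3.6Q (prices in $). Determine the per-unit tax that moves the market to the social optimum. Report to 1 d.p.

Social marginal cost = private MC + MEC = 59.9 + 3.7Q.
Set SMC = demand: 59.9 + 3.7Q = 120.4 - 3.6Q → Q* = 8.2877.
The Pigouvian tax equals MEC at Q*: 15.6 + 0.2×8.2877 = 17.2575.

tax = $17.3 per unit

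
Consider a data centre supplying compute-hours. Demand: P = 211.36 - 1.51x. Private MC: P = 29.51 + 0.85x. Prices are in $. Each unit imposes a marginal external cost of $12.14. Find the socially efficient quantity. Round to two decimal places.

Social marginal cost = private MC + MEC = 41.65 + 0.85x.
Set SMC = demand: 41.65 + 0.85x = 211.36 - 1.51x → x* = 71.9110.

x* = 71.91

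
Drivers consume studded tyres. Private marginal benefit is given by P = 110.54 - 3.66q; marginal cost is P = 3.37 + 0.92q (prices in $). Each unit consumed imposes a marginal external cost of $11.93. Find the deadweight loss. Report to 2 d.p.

Market equilibrium (private): 3.37 + 0.92q = 110.54 - 3.66q → q_m = 23.3996.
Social marginal benefit = demand − MEC = 98.61 - 3.66q.
Set SMB = MC: 98.61 - 3.66q = 3.37 + 0.92q → q* = 20.7948.
Height of the DWL triangle at q_m is MC(q_m) − SMB(q_m) = MEC(q_m) = 11.9300.
DWL = ½ × 2.6048 × 11.9300 = 15.5376.

DWL = $15.54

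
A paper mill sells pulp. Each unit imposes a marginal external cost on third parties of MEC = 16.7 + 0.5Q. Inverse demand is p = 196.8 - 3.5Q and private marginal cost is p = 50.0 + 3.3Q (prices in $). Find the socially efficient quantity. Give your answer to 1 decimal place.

Social marginal cost = private MC + MEC = 66.7 + 3.8Q.
Set SMC = demand: 66.7 + 3.8Q = 196.8 - 3.5Q → Q* = 17.8219.

Q* = 17.8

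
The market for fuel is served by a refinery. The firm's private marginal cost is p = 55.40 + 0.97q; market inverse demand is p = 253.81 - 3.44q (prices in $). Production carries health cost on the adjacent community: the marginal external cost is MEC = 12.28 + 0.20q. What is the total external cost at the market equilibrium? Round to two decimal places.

Market equilibrium (private): 55.40 + 0.97q = 253.81 - 3.44q → q_m = 44.9909.
Total external cost = ∫₀^{q_m} (12.28 + 0.20q) dq = 12.28×44.9909 + ½×0.20×44.9909² = 754.9064.

$754.91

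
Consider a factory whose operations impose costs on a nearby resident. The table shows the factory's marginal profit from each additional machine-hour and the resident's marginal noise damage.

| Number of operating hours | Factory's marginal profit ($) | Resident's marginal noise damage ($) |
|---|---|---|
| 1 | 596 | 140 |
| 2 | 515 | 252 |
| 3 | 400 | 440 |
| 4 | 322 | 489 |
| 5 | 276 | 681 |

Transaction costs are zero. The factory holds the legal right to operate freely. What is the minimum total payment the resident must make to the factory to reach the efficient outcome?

$998

Left alone the factory would choose level 5 (marginal profit stays positive).
Efficient level: k* = 2 (marginal profit ≥ marginal noise damage through 2).
The resident must at least cover the factory's forgone profit from cutting 5→2: 400 + 322 + 276 = 998.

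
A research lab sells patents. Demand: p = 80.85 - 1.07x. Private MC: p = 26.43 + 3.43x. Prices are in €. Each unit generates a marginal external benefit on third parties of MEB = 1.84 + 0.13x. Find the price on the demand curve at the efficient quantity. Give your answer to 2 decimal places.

Social marginal cost = private MC − MEB = 24.59 + 3.30x.
Set SMC = demand: 24.59 + 3.30x = 80.85 - 1.07x → x* = 12.8741.
Consumer price on the demand curve at x*: 80.85 − 1.07×12.8741 = 67.0747.

P = €67.07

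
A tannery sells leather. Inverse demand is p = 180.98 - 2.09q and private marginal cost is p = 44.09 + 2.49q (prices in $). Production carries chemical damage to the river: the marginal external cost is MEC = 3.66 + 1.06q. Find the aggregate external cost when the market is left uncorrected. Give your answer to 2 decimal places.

$582.86

Market equilibrium (private): 44.09 + 2.49q = 180.98 - 2.09q → q_m = 29.8886.
Total external cost = ∫₀^{q_m} (3.66 + 1.06q) dq = 3.66×29.8886 + ½×1.06×29.8886² = 582.8563.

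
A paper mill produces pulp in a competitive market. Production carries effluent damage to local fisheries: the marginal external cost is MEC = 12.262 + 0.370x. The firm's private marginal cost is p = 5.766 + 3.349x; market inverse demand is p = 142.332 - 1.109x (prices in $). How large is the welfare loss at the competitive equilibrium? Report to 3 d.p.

DWL = $57.663

Market equilibrium (private): 5.766 + 3.349x = 142.332 - 1.109x → x_m = 30.6339.
Social marginal cost = private MC + MEC = 18.028 + 3.719x.
Set SMC = demand: 18.028 + 3.719x = 142.332 - 1.109x → x* = 25.7465.
The welfare-loss triangle has base |x_m − x*| and height MEC(x_m) (the vertical gap between SMC and demand is zero at x* and MEC at x_m).
DWL = ½ × 4.8874 × 23.5965 = 57.6628.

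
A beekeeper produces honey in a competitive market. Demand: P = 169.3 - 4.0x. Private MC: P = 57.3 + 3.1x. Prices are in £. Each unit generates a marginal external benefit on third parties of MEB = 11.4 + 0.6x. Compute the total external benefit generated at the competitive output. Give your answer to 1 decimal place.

£254.5

Market equilibrium (private): 57.3 + 3.1x = 169.3 - 4.0x → x_m = 15.7746.
Total external benefit = ∫₀^{x_m} (11.4 + 0.6x) dx = 11.4×15.7746 + ½×0.6×15.7746² = 254.4818.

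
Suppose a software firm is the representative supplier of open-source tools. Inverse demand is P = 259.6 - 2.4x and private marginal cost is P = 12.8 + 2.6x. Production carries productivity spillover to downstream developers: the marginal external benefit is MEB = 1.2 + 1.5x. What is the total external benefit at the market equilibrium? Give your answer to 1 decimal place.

1886.5

Market equilibrium (private): 12.8 + 2.6x = 259.6 - 2.4x → x_m = 49.3600.
Total external benefit = ∫₀^{x_m} (1.2 + 1.5x) dx = 1.2×49.3600 + ½×1.5×49.3600² = 1886.5392.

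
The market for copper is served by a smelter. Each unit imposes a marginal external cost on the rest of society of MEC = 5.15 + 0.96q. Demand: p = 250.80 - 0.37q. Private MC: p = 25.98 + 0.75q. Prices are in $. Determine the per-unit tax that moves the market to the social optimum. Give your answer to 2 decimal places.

Social marginal cost = private MC + MEC = 31.13 + 1.71q.
Set SMC = demand: 31.13 + 1.71q = 250.80 - 0.37q → q* = 105.6106.
The Pigouvian tax equals MEC at q*: 5.15 + 0.96×105.6106 = 106.5362.

tax = $106.54 per unit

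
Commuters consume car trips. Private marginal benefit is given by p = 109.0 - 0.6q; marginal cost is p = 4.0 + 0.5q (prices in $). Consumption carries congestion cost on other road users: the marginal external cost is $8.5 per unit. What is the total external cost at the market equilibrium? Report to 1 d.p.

$811.4

Market equilibrium (private): 4.0 + 0.5q = 109.0 - 0.6q → q_m = 95.4545.
Total external cost = MEC × q_m = 8.5 × 95.4545 = 811.3633.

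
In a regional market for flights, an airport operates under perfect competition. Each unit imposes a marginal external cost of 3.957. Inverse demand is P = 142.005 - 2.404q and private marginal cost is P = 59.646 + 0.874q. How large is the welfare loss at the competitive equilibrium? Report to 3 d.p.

DWL = 2.388

Market equilibrium (private): 59.646 + 0.874q = 142.005 - 2.404q → q_m = 25.1248.
Social marginal cost = private MC + MEC = 63.603 + 0.874q.
Set SMC = demand: 63.603 + 0.874q = 142.005 - 2.404q → q* = 23.9176.
The welfare-loss triangle has base |q_m − q*| and height MEC(q_m) (the vertical gap between SMC and demand is zero at q* and MEC at q_m).
DWL = ½ × 1.2072 × 3.9570 = 2.3884.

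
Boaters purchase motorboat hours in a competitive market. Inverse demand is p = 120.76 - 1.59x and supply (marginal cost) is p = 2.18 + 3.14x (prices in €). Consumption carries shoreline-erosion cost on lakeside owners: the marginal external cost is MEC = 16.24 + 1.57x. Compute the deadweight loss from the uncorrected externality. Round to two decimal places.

DWL = €245.34

Market equilibrium (private): 2.18 + 3.14x = 120.76 - 1.59x → x_m = 25.0698.
Social marginal benefit = demand − MEC = 104.52 - 3.16x.
Set SMB = MC: 104.52 - 3.16x = 2.18 + 3.14x → x* = 16.2444.
Height of the DWL triangle at x_m is MC(x_m) − SMB(x_m) = MEC(x_m) = 55.5995.
DWL = ½ × 8.8254 × 55.5995 = 245.3439.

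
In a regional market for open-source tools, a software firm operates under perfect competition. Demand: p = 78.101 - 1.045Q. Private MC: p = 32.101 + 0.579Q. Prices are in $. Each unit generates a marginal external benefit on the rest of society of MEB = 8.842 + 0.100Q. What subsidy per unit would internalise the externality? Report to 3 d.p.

Social marginal cost = private MC − MEB = 23.259 + 0.479Q.
Set SMC = demand: 23.259 + 0.479Q = 78.101 - 1.045Q → Q* = 35.9856.
The Pigouvian subsidy equals MEB at Q*: 8.842 + 0.100×35.9856 = 12.4406.

subsidy = $12.441 per unit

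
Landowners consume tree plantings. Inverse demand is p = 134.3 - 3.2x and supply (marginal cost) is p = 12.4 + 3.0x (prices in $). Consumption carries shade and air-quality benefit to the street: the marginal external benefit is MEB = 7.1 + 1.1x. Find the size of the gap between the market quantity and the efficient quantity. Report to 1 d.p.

5.6 units

Market equilibrium (private): 12.4 + 3.0x = 134.3 - 3.2x → x_m = 19.6613.
Social marginal benefit = demand + MEB = 141.4 - 2.1x.
Set SMB = MC: 141.4 - 2.1x = 12.4 + 3.0x → x* = 25.2941.
Gap = |19.6613 − 25.2941| = 5.6328.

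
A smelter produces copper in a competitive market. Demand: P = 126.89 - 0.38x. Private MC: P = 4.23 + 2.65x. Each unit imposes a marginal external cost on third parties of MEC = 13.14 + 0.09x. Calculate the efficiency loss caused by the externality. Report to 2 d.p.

DWL = 45.14

Market equilibrium (private): 4.23 + 2.65x = 126.89 - 0.38x → x_m = 40.4818.
Social marginal cost = private MC + MEC = 17.37 + 2.74x.
Set SMC = demand: 17.37 + 2.74x = 126.89 - 0.38x → x* = 35.1026.
Between x* and x_m the wedge SMC − demand runs linearly from 0 to MEC(x_m), so the loss is a triangle.
DWL = ½ × 5.3792 × 16.7834 = 45.1406.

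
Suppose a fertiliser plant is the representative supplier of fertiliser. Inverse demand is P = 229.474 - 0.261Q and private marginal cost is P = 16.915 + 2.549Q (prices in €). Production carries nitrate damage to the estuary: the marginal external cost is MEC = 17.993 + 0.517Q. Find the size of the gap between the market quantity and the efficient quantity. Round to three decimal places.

Market equilibrium (private): 16.915 + 2.549Q = 229.474 - 0.261Q → Q_m = 75.6438.
Social marginal cost = private MC + MEC = 34.908 + 3.066Q.
Set SMC = demand: 34.908 + 3.066Q = 229.474 - 0.261Q → Q* = 58.4809.
Gap = |75.6438 − 58.4809| = 17.1629.

17.163 units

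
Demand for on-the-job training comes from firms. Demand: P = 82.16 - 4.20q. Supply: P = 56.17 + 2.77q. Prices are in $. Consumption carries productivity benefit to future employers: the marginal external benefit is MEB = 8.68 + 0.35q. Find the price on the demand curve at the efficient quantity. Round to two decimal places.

Social marginal benefit = demand + MEB = 90.84 - 3.85q.
Set SMB = MC: 90.84 - 3.85q = 56.17 + 2.77q → q* = 5.2372.
Consumer price on the demand curve at q*: 82.16 − 4.20×5.2372 = 60.1638.

P = $60.16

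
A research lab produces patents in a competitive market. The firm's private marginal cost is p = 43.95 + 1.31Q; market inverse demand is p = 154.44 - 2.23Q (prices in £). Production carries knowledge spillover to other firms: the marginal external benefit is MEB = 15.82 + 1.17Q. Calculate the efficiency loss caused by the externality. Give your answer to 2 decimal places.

DWL = £577.90

Market equilibrium (private): 43.95 + 1.31Q = 154.44 - 2.23Q → Q_m = 31.2119.
Social marginal cost = private MC − MEB = 28.13 + 0.14Q.
Set SMC = demand: 28.13 + 0.14Q = 154.44 - 2.23Q → Q* = 53.2954.
The welfare-loss triangle has base |Q_m − Q*| and height MEB(Q_m) (the vertical gap between SMC and demand is zero at Q* and MEB at Q_m).
DWL = ½ × 22.0835 × 52.3379 = 577.9020.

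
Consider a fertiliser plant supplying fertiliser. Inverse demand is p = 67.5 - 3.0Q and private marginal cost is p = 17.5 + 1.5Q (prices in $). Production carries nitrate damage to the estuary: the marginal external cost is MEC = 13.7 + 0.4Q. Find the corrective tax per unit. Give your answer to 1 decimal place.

tax = $16.7 per unit

Social marginal cost = private MC + MEC = 31.2 + 1.9Q.
Set SMC = demand: 31.2 + 1.9Q = 67.5 - 3.0Q → Q* = 7.4082.
The Pigouvian tax equals MEC at Q*: 13.7 + 0.4×7.4082 = 16.6633.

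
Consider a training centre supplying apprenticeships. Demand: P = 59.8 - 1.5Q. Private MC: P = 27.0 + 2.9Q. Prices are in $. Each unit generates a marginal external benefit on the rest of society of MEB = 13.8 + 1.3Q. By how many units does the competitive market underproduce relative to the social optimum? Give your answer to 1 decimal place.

Market equilibrium (private): 27.0 + 2.9Q = 59.8 - 1.5Q → Q_m = 7.4545.
Social marginal cost = private MC − MEB = 13.2 + 1.6Q.
Set SMC = demand: 13.2 + 1.6Q = 59.8 - 1.5Q → Q* = 15.0323.
Gap = |7.4545 − 15.0323| = 7.5778.

7.6 units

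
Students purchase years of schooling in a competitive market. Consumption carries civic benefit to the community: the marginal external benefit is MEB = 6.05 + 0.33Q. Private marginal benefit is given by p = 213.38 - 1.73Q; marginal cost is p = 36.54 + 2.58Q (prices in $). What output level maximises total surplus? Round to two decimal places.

Social marginal benefit = demand + MEB = 219.43 - 1.40Q.
Set SMB = MC: 219.43 - 1.40Q = 36.54 + 2.58Q → Q* = 45.9523.

Q* = 45.95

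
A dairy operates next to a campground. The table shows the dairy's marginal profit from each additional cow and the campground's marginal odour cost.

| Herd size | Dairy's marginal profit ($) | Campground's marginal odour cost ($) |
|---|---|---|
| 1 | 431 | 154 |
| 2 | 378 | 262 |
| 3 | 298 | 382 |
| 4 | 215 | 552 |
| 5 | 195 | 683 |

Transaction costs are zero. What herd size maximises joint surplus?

2

Bargaining reaches the level where marginal profit last exceeds marginal odour cost.
That holds through level 2 (378 ≥ 262) but not at 3 (298 < 382).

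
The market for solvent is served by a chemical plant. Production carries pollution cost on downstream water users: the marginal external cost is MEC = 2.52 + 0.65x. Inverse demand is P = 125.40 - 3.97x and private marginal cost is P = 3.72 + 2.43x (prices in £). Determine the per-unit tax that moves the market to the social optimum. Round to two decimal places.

tax = £13.51 per unit

Social marginal cost = private MC + MEC = 6.24 + 3.08x.
Set SMC = demand: 6.24 + 3.08x = 125.40 - 3.97x → x* = 16.9021.
The Pigouvian tax equals MEC at x*: 2.52 + 0.65×16.9021 = 13.5064.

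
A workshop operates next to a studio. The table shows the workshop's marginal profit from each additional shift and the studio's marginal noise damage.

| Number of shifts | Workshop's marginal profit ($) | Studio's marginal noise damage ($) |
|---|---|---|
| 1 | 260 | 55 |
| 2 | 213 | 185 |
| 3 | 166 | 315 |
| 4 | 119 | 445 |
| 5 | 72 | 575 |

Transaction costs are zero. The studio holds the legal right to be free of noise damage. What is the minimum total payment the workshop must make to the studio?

Efficient level: marginal profit ≥ marginal noise damage through level 2, so k* = 2.
With the studio holding the right, the workshop must at least compensate total damage at k*: 55 + 185 = 240.

$240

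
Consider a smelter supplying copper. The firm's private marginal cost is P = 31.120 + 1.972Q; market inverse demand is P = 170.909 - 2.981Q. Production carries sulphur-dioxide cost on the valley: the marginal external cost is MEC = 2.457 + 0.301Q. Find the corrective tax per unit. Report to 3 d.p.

Social marginal cost = private MC + MEC = 33.577 + 2.273Q.
Set SMC = demand: 33.577 + 2.273Q = 170.909 - 2.981Q → Q* = 26.1386.
The Pigouvian tax equals MEC at Q*: 2.457 + 0.301×26.1386 = 10.3247.

tax = 10.325 per unit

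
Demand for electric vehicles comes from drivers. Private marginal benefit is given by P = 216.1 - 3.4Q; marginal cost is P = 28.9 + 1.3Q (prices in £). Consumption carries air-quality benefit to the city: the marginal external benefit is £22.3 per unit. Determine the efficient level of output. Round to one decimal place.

Social marginal benefit = demand + MEB = 238.4 - 3.4Q.
Set SMB = MC: 238.4 - 3.4Q = 28.9 + 1.3Q → Q* = 44.5745.

Q* = 44.6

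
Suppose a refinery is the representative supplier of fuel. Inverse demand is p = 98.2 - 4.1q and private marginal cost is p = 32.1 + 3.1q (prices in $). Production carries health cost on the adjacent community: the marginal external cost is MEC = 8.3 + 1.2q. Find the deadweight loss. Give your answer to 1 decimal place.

Market equilibrium (private): 32.1 + 3.1q = 98.2 - 4.1q → q_m = 9.1806.
Social marginal cost = private MC + MEC = 40.4 + 4.3q.
Set SMC = demand: 40.4 + 4.3q = 98.2 - 4.1q → q* = 6.8810.
The welfare-loss triangle has base |q_m − q*| and height MEC(q_m) (the vertical gap between SMC and demand is zero at q* and MEC at q_m).
DWL = ½ × 2.2996 × 19.3167 = 22.2103.

DWL = $22.2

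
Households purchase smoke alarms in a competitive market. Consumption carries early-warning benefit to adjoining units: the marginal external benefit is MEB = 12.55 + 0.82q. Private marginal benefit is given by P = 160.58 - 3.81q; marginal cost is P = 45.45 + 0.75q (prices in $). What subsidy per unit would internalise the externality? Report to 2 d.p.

subsidy = $40.54 per unit

Social marginal benefit = demand + MEB = 173.13 - 2.99q.
Set SMB = MC: 173.13 - 2.99q = 45.45 + 0.75q → q* = 34.1390.
The Pigouvian subsidy equals MEB at q*: 12.55 + 0.82×34.1390 = 40.5440.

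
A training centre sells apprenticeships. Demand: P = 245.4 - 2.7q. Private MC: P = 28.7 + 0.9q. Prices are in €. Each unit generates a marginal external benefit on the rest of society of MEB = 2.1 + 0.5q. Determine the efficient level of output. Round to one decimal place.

Social marginal cost = private MC − MEB = 26.6 + 0.4q.
Set SMC = demand: 26.6 + 0.4q = 245.4 - 2.7q → q* = 70.5806.

q* = 70.6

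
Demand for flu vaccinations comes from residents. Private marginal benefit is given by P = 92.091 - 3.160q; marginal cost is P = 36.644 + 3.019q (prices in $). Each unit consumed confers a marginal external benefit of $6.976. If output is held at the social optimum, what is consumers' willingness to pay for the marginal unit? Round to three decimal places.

Social marginal benefit = demand + MEB = 99.067 - 3.160q.
Set SMB = MC: 99.067 - 3.160q = 36.644 + 3.019q → q* = 10.1024.
Consumer price on the demand curve at q*: 92.091 − 3.160×10.1024 = 60.1674.

P = $60.167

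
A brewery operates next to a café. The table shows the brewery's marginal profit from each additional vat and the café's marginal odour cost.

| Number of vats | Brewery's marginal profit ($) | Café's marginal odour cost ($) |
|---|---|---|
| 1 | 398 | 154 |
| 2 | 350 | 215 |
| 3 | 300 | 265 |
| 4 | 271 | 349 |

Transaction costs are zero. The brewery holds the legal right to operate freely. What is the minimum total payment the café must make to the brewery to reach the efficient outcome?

$271

Left alone the brewery would choose level 4 (marginal profit stays positive).
Efficient level: k* = 3 (marginal profit ≥ marginal odour cost through 3).
The café must at least cover the brewery's forgone profit from cutting 4→3: 271 = 271.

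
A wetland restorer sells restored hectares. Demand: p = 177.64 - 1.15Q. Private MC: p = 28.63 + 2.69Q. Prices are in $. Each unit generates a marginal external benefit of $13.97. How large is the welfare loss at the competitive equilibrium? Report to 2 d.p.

DWL = $25.41

Market equilibrium (private): 28.63 + 2.69Q = 177.64 - 1.15Q → Q_m = 38.8047.
Social marginal cost = private MC − MEB = 14.66 + 2.69Q.
Set SMC = demand: 14.66 + 2.69Q = 177.64 - 1.15Q → Q* = 42.4427.
The loss is the area between SMC and demand from Q* to Q_m; with linear curves that's a triangle of height MEB(Q_m).
DWL = ½ × 3.6380 × 13.9700 = 25.4114.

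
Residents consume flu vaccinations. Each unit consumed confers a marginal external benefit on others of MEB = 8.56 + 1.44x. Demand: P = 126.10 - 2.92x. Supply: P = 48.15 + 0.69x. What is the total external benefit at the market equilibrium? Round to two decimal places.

Market equilibrium (private): 48.15 + 0.69x = 126.10 - 2.92x → x_m = 21.5928.
Total external benefit = ∫₀^{x_m} (8.56 + 1.44x) dx = 8.56×21.5928 + ½×1.44×21.5928² = 520.5337.

520.53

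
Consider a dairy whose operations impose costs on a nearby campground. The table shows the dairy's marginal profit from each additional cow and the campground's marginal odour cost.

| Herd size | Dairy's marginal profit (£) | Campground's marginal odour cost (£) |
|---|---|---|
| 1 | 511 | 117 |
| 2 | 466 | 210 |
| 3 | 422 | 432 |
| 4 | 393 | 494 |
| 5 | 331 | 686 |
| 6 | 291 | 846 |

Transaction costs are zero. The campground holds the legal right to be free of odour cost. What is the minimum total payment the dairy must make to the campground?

Efficient level: marginal profit ≥ marginal odour cost through level 2, so k* = 2.
With the campground holding the right, the dairy must at least compensate total damage at k*: 117 + 210 = 327.

£327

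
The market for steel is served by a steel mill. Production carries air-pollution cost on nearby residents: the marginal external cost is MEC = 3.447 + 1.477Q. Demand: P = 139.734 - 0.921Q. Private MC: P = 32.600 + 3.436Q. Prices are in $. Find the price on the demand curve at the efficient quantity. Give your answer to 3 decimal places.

P = $123.365

Social marginal cost = private MC + MEC = 36.047 + 4.913Q.
Set SMC = demand: 36.047 + 4.913Q = 139.734 - 0.921Q → Q* = 17.7729.
Consumer price on the demand curve at Q*: 139.734 − 0.921×17.7729 = 123.3652.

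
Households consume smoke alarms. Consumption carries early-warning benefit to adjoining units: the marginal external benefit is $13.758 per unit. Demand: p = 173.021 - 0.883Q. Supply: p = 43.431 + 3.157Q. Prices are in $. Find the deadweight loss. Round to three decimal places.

DWL = $23.426

Market equilibrium (private): 43.431 + 3.157Q = 173.021 - 0.883Q → Q_m = 32.0767.
Social marginal benefit = demand + MEB = 186.779 - 0.883Q.
Set SMB = MC: 186.779 - 0.883Q = 43.431 + 3.157Q → Q* = 35.4822.
Between Q* and Q_m the wedge SMB − MC runs linearly from 0 to MEB(Q_m), so the loss is a triangle.
DWL = ½ × 3.4055 × 13.7580 = 23.4264.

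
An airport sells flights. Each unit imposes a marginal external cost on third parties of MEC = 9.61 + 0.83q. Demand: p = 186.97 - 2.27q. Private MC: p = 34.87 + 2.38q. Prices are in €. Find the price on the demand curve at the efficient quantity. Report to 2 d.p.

P = €127.95

Social marginal cost = private MC + MEC = 44.48 + 3.21q.
Set SMC = demand: 44.48 + 3.21q = 186.97 - 2.27q → q* = 26.0018.
Consumer price on the demand curve at q*: 186.97 − 2.27×26.0018 = 127.9459.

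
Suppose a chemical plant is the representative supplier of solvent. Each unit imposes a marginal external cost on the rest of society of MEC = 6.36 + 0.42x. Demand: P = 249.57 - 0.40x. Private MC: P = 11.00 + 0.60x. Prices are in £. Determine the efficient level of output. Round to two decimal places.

Social marginal cost = private MC + MEC = 17.36 + 1.02x.
Set SMC = demand: 17.36 + 1.02x = 249.57 - 0.40x → x* = 163.5282.

x* = 163.53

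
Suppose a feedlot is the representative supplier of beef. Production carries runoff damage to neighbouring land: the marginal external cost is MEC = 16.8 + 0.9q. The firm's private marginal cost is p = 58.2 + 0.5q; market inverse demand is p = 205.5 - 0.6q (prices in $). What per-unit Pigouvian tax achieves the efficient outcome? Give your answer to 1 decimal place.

Social marginal cost = private MC + MEC = 75.0 + 1.4q.
Set SMC = demand: 75.0 + 1.4q = 205.5 - 0.6q → q* = 65.2500.
The Pigouvian tax equals MEC at q*: 16.8 + 0.9×65.2500 = 75.5250.

tax = $75.5 per unit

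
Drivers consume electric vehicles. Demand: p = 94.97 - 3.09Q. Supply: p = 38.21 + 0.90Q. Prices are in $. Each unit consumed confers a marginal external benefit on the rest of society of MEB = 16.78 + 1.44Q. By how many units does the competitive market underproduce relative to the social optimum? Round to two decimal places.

Market equilibrium (private): 38.21 + 0.90Q = 94.97 - 3.09Q → Q_m = 14.2256.
Social marginal benefit = demand + MEB = 111.75 - 1.65Q.
Set SMB = MC: 111.75 - 1.65Q = 38.21 + 0.90Q → Q* = 28.8392.
Gap = |14.2256 − 28.8392| = 14.6136.

14.61 units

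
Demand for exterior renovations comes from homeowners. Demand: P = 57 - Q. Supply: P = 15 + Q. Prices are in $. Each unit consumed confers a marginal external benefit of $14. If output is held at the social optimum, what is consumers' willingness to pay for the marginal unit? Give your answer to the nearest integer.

P = $29

Social marginal benefit = demand + MEB = 71 - Q.
Set SMB = MC: 71 - Q = 15 + Q → Q* = 28.0000.
Consumer price on the demand curve at Q*: 57 − 1×28.0000 = 29.0000.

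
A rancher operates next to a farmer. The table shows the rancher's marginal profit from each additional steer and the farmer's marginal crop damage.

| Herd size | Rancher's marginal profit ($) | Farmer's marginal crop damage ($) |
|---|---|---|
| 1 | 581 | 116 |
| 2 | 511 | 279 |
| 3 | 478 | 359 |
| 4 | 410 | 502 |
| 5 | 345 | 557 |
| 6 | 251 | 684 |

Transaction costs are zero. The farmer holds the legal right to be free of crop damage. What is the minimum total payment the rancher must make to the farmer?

Efficient level: marginal profit ≥ marginal crop damage through level 3, so k* = 3.
With the farmer holding the right, the rancher must at least compensate total damage at k*: 116 + 279 + 359 = 754.

$754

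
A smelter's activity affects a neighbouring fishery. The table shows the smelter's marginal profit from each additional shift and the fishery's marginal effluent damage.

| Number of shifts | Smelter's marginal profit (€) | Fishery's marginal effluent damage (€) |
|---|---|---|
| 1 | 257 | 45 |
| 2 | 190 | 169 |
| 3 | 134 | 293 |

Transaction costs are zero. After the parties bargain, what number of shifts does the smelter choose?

2

Bargaining reaches the level where marginal profit last exceeds marginal effluent damage.
That holds through level 2 (190 ≥ 169) but not at 3 (134 < 293).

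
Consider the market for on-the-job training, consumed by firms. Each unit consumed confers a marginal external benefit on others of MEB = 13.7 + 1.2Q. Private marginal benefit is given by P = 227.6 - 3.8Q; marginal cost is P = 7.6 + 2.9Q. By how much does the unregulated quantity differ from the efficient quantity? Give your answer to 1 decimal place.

Market equilibrium (private): 7.6 + 2.9Q = 227.6 - 3.8Q → Q_m = 32.8358.
Social marginal benefit = demand + MEB = 241.3 - 2.6Q.
Set SMB = MC: 241.3 - 2.6Q = 7.6 + 2.9Q → Q* = 42.4909.
Gap = |32.8358 − 42.4909| = 9.6551.

9.7 units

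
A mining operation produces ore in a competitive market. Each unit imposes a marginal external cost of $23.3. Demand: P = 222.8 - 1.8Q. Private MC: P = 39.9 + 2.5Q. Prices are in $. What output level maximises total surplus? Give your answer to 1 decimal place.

Q* = 37.1

Social marginal cost = private MC + MEC = 63.2 + 2.5Q.
Set SMC = demand: 63.2 + 2.5Q = 222.8 - 1.8Q → Q* = 37.1163.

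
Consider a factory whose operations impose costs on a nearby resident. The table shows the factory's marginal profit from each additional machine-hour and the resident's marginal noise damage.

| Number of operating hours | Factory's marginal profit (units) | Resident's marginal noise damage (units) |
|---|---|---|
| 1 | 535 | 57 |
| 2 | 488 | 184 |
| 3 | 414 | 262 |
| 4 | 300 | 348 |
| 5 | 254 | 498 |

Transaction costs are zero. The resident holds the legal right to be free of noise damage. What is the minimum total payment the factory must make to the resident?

Efficient level: marginal profit ≥ marginal noise damage through level 3, so k* = 3.
With the resident holding the right, the factory must at least compensate total damage at k*: 57 + 184 + 262 = 503.

503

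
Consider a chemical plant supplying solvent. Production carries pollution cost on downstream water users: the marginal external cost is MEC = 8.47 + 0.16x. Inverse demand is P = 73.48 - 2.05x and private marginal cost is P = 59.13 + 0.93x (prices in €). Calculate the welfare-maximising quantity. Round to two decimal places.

Social marginal cost = private MC + MEC = 67.60 + 1.09x.
Set SMC = demand: 67.60 + 1.09x = 73.48 - 2.05x → x* = 1.8726.

x* = 1.87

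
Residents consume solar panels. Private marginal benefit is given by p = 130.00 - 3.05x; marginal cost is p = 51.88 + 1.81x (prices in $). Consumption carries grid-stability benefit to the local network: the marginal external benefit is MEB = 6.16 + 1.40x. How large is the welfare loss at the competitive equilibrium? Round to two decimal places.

DWL = $118.73

Market equilibrium (private): 51.88 + 1.81x = 130.00 - 3.05x → x_m = 16.0741.
Social marginal benefit = demand + MEB = 136.16 - 1.65x.
Set SMB = MC: 136.16 - 1.65x = 51.88 + 1.81x → x* = 24.3584.
Between x* and x_m the wedge SMB − MC runs linearly from 0 to MEB(x_m), so the loss is a triangle.
DWL = ½ × 8.2843 × 28.6637 = 118.7293.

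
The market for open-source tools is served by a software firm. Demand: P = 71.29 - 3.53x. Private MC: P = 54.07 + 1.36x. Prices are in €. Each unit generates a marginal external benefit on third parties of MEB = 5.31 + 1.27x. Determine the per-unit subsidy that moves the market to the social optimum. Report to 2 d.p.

subsidy = €13.21 per unit

Social marginal cost = private MC − MEB = 48.76 + 0.09x.
Set SMC = demand: 48.76 + 0.09x = 71.29 - 3.53x → x* = 6.2238.
The Pigouvian subsidy equals MEB at x*: 5.31 + 1.27×6.2238 = 13.2142.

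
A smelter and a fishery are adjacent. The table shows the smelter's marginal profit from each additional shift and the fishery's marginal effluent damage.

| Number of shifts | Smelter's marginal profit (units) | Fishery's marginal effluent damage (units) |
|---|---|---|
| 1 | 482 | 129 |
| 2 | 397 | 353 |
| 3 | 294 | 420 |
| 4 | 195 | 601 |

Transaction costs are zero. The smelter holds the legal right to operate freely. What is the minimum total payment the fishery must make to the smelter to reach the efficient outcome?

489

Left alone the smelter would choose level 4 (marginal profit stays positive).
Efficient level: k* = 2 (marginal profit ≥ marginal effluent damage through 2).
The fishery must at least cover the smelter's forgone profit from cutting 4→2: 294 + 195 = 489.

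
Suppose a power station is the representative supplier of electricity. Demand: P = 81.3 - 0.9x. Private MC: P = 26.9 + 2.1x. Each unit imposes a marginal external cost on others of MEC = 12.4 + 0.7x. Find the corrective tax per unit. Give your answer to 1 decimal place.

tax = 20.3 per unit

Social marginal cost = private MC + MEC = 39.3 + 2.8x.
Set SMC = demand: 39.3 + 2.8x = 81.3 - 0.9x → x* = 11.3514.
The Pigouvian tax equals MEC at x*: 12.4 + 0.7×11.3514 = 20.3460.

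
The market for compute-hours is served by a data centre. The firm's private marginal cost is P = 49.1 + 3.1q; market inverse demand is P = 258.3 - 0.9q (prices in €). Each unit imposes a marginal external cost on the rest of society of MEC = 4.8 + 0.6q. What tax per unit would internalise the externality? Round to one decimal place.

Social marginal cost = private MC + MEC = 53.9 + 3.7q.
Set SMC = demand: 53.9 + 3.7q = 258.3 - 0.9q → q* = 44.4348.
The Pigouvian tax equals MEC at q*: 4.8 + 0.6×44.4348 = 31.4609.

tax = €31.5 per unit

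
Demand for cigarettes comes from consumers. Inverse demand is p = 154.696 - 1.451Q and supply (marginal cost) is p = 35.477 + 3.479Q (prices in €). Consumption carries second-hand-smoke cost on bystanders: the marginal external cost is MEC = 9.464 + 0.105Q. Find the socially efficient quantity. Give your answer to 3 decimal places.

Q* = 21.798

Social marginal benefit = demand − MEC = 145.232 - 1.556Q.
Set SMB = MC: 145.232 - 1.556Q = 35.477 + 3.479Q → Q* = 21.7984.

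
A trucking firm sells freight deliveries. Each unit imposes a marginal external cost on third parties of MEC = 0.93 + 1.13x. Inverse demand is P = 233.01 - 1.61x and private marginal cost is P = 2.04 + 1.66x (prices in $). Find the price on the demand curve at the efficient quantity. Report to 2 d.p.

Social marginal cost = private MC + MEC = 2.97 + 2.79x.
Set SMC = demand: 2.97 + 2.79x = 233.01 - 1.61x → x* = 52.2818.
Consumer price on the demand curve at x*: 233.01 − 1.61×52.2818 = 148.8363.

P = $148.84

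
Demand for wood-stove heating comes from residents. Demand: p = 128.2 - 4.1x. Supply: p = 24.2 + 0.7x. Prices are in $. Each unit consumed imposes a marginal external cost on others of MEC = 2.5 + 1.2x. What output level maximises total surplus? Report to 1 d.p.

Social marginal benefit = demand − MEC = 125.7 - 5.3x.
Set SMB = MC: 125.7 - 5.3x = 24.2 + 0.7x → x* = 16.9167.

x* = 16.9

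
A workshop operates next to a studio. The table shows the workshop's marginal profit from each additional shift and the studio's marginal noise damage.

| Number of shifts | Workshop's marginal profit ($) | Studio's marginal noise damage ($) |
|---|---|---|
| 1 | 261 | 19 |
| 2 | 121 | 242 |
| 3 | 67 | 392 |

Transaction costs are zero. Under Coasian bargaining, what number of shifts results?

Bargaining reaches the level where marginal profit last exceeds marginal noise damage.
That holds through level 1 (261 ≥ 19) but not at 2 (121 < 242).

1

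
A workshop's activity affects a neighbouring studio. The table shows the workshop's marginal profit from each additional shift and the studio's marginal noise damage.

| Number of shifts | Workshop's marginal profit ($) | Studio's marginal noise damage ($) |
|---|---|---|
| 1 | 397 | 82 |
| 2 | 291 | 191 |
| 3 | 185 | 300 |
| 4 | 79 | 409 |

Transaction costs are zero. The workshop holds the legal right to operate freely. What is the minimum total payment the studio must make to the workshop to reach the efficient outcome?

$264

Left alone the workshop would choose level 4 (marginal profit stays positive).
Efficient level: k* = 2 (marginal profit ≥ marginal noise damage through 2).
The studio must at least cover the workshop's forgone profit from cutting 4→2: 185 + 79 = 264.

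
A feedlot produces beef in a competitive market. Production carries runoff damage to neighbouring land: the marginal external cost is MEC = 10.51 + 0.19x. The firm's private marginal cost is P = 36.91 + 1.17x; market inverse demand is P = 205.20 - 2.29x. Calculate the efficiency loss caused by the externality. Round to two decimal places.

Market equilibrium (private): 36.91 + 1.17x = 205.20 - 2.29x → x_m = 48.6387.
Social marginal cost = private MC + MEC = 47.42 + 1.36x.
Set SMC = demand: 47.42 + 1.36x = 205.20 - 2.29x → x* = 43.2274.
The welfare-loss triangle has base |x_m − x*| and height MEC(x_m) (the vertical gap between SMC and demand is zero at x* and MEC at x_m).
DWL = ½ × 5.4113 × 19.7514 = 53.4404.

DWL = 53.44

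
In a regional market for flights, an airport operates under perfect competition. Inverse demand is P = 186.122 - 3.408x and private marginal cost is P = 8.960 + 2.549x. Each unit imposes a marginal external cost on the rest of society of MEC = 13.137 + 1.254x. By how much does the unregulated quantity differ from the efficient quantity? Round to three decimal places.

6.994 units

Market equilibrium (private): 8.960 + 2.549x = 186.122 - 3.408x → x_m = 29.7401.
Social marginal cost = private MC + MEC = 22.097 + 3.803x.
Set SMC = demand: 22.097 + 3.803x = 186.122 - 3.408x → x* = 22.7465.
Gap = |29.7401 − 22.7465| = 6.9936.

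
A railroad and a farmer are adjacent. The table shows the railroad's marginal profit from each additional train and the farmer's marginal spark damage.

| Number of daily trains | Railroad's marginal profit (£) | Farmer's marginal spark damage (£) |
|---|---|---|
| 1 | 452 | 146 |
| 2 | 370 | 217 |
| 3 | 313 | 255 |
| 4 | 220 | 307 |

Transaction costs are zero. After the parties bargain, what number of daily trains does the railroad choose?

Bargaining reaches the level where marginal profit last exceeds marginal spark damage.
That holds through level 3 (313 ≥ 255) but not at 4 (220 < 307).

3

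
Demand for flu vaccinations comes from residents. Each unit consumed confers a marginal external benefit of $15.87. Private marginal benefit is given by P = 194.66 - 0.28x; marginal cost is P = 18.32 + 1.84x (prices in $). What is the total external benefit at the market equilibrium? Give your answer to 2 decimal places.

$1320.05

Market equilibrium (private): 18.32 + 1.84x = 194.66 - 0.28x → x_m = 83.1792.
Total external benefit = MEB × x_m = 15.87 × 83.1792 = 1320.0539.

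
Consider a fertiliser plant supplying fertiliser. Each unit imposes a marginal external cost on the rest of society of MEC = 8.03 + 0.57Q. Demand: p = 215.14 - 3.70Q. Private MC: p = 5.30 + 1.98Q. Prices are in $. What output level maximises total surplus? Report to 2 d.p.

Q* = 32.29

Social marginal cost = private MC + MEC = 13.33 + 2.55Q.
Set SMC = demand: 13.33 + 2.55Q = 215.14 - 3.70Q → Q* = 32.2896.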